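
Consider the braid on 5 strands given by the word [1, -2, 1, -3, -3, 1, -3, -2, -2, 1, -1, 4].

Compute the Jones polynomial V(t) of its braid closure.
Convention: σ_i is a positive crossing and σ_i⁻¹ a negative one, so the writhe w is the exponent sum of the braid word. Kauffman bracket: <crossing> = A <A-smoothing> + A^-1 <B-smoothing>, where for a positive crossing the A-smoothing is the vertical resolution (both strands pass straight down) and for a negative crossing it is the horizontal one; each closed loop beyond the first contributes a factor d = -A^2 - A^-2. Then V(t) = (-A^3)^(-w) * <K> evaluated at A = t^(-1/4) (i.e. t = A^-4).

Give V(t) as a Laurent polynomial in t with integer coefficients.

-t^2 + 2*t - 3 + 6*t^-1 - 6*t^-2 + 7*t^-3 - 6*t^-4 + 4*t^-5 - 3*t^-6 + t^-7

Derivation:
The presented braid s1 s2^-1 s1 s3^-1 s3^-1 s1 s3^-1 s2^-1 s2^-1 s1 s1^-1 s4 on 5 strands reduces by inverse Markov moves (closure unchanged at each step):
  Destabilize: the word has the form β·s4 where s4 occurs only as the final letter (β ∈ B_4); drop it and the last strand → 4 strands.
  Deconjugate: the word is γ·β·γ⁻¹ with γ = s1 (prefix) and γ⁻¹ = s1^-1 (suffix); strip both.
Reduced to β = s2^-1 s1 s3^-1 s3^-1 s1 s3^-1 s2^-1 s2^-1 s1 on 4 strands, 9 crossings.
Compute on β:
Braid: s2^-1 s1 s3^-1 s3^-1 s1 s3^-1 s2^-1 s2^-1 s1 on 4 strands, 9 crossings.
Writhe w = (#positive) - (#negative) = 3 - 6 = -3.
State-sum expansion of <K>. There are 2^9 = 512 states.
Smooth each crossing (0=||, 1=⌣⌢); contribution A^(Σ sign_k(1-2s_k)) * d^(L-1).
Tabulate the states by total A-exponent and number of loops L (A-exp: L × count):
  A^9: L=6 ×1
  A^7: L=5 ×9
  A^5: L=4 ×35, L=6 ×1
  A^3: L=3 ×73, L=5 ×11
  A^1: L=2 ×81, L=4 ×44, L=6 ×1
  A^-1: L=1 ×39, L=3 ×77, L=5 ×10
  A^-3: L=2 ×55, L=4 ×28, L=6 ×1
  A^-5: L=3 ×32, L=5 ×4
  A^-7: L=4 ×9
  A^-9: L=5 ×1
Each group contributes A^e * Σ count * d^(L-1):
Powers of d = -A^2 - A^-2: d^2 = A^4 + 2 + A^-4; d^3 = -A^6 - 3*A^2 - 3*A^-2 - A^-6; d^4 = A^8 + 4*A^4 + 6 + 4*A^-4 + A^-8; d^5 = -A^10 - 5*A^6 - 10*A^2 - 10*A^-2 - 5*A^-6 - A^-10.
  A^9 * (d^5) = -A^19 - 5*A^15 - 10*A^11 - 10*A^7 - 5*A^3 - A^-1
  A^7 * (9*d^4) = 9*A^15 + 36*A^11 + 54*A^7 + 36*A^3 + 9*A^-1
  A^5 * (35*d^3 + d^5) = -A^15 - 40*A^11 - 115*A^7 - 115*A^3 - 40*A^-1 - A^-5
  A^3 * (73*d^2 + 11*d^4) = 11*A^11 + 117*A^7 + 212*A^3 + 117*A^-1 + 11*A^-5
  A^1 * (81*d + 44*d^3 + d^5) = -A^11 - 49*A^7 - 223*A^3 - 223*A^-1 - 49*A^-5 - A^-9
  A^-1 * (39 + 77*d^2 + 10*d^4) = 10*A^7 + 117*A^3 + 253*A^-1 + 117*A^-5 + 10*A^-9
  A^-3 * (55*d + 28*d^3 + d^5) = -A^7 - 33*A^3 - 149*A^-1 - 149*A^-5 - 33*A^-9 - A^-13
  A^-5 * (32*d^2 + 4*d^4) = 4*A^3 + 48*A^-1 + 88*A^-5 + 48*A^-9 + 4*A^-13
  A^-7 * (9*d^3) = -9*A^-1 - 27*A^-5 - 27*A^-9 - 9*A^-13
  A^-9 * (d^4) = A^-1 + 4*A^-5 + 6*A^-9 + 4*A^-13 + A^-17
Summing the groups: <K> = -A^19 + 3*A^15 - 4*A^11 + 6*A^7 - 7*A^3 + 6*A^-1 - 6*A^-5 + 3*A^-9 - 2*A^-13 + A^-17
Normalise by the writhe: (-A^3)^(-w) = (-A^3)^(3) = -A^9, so f(A) = -A^9 * <K> = A^28 - 3*A^24 + 4*A^20 - 6*A^16 + 7*A^12 - 6*A^8 + 6*A^4 - 3 + 2*A^-4 - A^-8.
Substitute A = t^(-1/4), i.e. A^e → t^(-e/4): V(t) = -t^2 + 2*t - 3 + 6*t^-1 - 6*t^-2 + 7*t^-3 - 6*t^-4 + 4*t^-5 - 3*t^-6 + t^-7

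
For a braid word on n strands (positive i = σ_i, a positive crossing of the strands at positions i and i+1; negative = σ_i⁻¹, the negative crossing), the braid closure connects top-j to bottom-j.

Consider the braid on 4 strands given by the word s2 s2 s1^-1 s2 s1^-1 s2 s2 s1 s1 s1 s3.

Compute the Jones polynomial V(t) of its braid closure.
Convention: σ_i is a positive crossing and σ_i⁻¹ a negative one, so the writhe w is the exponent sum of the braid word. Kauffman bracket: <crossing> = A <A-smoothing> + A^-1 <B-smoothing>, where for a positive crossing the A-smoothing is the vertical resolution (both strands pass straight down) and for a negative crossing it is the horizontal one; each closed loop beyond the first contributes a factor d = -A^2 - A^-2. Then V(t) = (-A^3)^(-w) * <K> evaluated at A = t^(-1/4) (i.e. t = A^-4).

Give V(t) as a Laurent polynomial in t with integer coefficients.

t^10 - 4*t^9 + 6*t^8 - 8*t^7 + 9*t^6 - 8*t^5 + 7*t^4 - 4*t^3 + 2*t^2

Derivation:
The presented braid s2 s2 s1^-1 s2 s1^-1 s2 s2 s1 s1 s1 s3 on 4 strands reduces by inverse Markov moves (closure unchanged at each step):
  Destabilize: the word has the form β·s3 where s3 occurs only as the final letter (β ∈ B_3); drop it and the last strand → 3 strands.
Reduced to β = s2 s2 s1^-1 s2 s1^-1 s2 s2 s1 s1 s1 on 3 strands, 10 crossings.
Compute on β:
Braid: s2 s2 s1^-1 s2 s1^-1 s2 s2 s1 s1 s1 on 3 strands, 10 crossings.
Writhe w = (#positive) - (#negative) = 8 - 2 = 6.
Computing the Kauffman bracket via state sum. There are 2^10 = 1024 states.
For each crossing: s=0 is the vertical smoothing, s=1 horizontal. Crossing k contributes A^(sign_k * (1 - 2*s_k)); loop factor d = -A^2 - A^-2.
Tabulate the states by total A-exponent and number of loops L (A-exp: L × count):
  A^10: L=3 ×1
  A^8: L=2 ×7, L=4 ×3
  A^6: L=1 ×14, L=3 ×28, L=5 ×3
  A^4: L=2 ×88, L=4 ×31, L=6 ×1
  A^2: L=1 ×63, L=3 ×133, L=5 ×14
  A^0: L=2 ×159, L=4 ×91, L=6 ×2
  A^-2: L=3 ×180, L=5 ×30
  A^-4: L=4 ×116, L=6 ×4
  A^-6: L=5 ×45
  A^-8: L=6 ×10
  A^-10: L=7 ×1
Each group contributes A^e * Σ count * d^(L-1):
Powers of d = -A^2 - A^-2: d^2 = A^4 + 2 + A^-4; d^3 = -A^6 - 3*A^2 - 3*A^-2 - A^-6; d^4 = A^8 + 4*A^4 + 6 + 4*A^-4 + A^-8; d^5 = -A^10 - 5*A^6 - 10*A^2 - 10*A^-2 - 5*A^-6 - A^-10; d^6 = A^12 + 6*A^8 + 15*A^4 + 20 + 15*A^-4 + 6*A^-8 + A^-12.
  A^10 * (d^2) = A^14 + 2*A^10 + A^6
  A^8 * (7*d + 3*d^3) = -3*A^14 - 16*A^10 - 16*A^6 - 3*A^2
  A^6 * (14 + 28*d^2 + 3*d^4) = 3*A^14 + 40*A^10 + 88*A^6 + 40*A^2 + 3*A^-2
  A^4 * (88*d + 31*d^3 + d^5) = -A^14 - 36*A^10 - 191*A^6 - 191*A^2 - 36*A^-2 - A^-6
  A^2 * (63 + 133*d^2 + 14*d^4) = 14*A^10 + 189*A^6 + 413*A^2 + 189*A^-2 + 14*A^-6
  A^0 * (159*d + 91*d^3 + 2*d^5) = -2*A^10 - 101*A^6 - 452*A^2 - 452*A^-2 - 101*A^-6 - 2*A^-10
  A^-2 * (180*d^2 + 30*d^4) = 30*A^6 + 300*A^2 + 540*A^-2 + 300*A^-6 + 30*A^-10
  A^-4 * (116*d^3 + 4*d^5) = -4*A^6 - 136*A^2 - 388*A^-2 - 388*A^-6 - 136*A^-10 - 4*A^-14
  A^-6 * (45*d^4) = 45*A^2 + 180*A^-2 + 270*A^-6 + 180*A^-10 + 45*A^-14
  A^-8 * (10*d^5) = -10*A^2 - 50*A^-2 - 100*A^-6 - 100*A^-10 - 50*A^-14 - 10*A^-18
  A^-10 * (d^6) = A^2 + 6*A^-2 + 15*A^-6 + 20*A^-10 + 15*A^-14 + 6*A^-18 + A^-22
Summing the groups: <K> = 2*A^10 - 4*A^6 + 7*A^2 - 8*A^-2 + 9*A^-6 - 8*A^-10 + 6*A^-14 - 4*A^-18 + A^-22
Normalise by the writhe: (-A^3)^(-w) = (-A^3)^(-6) = A^-18, so f(A) = A^-18 * <K> = 2*A^-8 - 4*A^-12 + 7*A^-16 - 8*A^-20 + 9*A^-24 - 8*A^-28 + 6*A^-32 - 4*A^-36 + A^-40.
Substitute A = t^(-1/4), i.e. A^e → t^(-e/4): V(t) = t^10 - 4*t^9 + 6*t^8 - 8*t^7 + 9*t^6 - 8*t^5 + 7*t^4 - 4*t^3 + 2*t^2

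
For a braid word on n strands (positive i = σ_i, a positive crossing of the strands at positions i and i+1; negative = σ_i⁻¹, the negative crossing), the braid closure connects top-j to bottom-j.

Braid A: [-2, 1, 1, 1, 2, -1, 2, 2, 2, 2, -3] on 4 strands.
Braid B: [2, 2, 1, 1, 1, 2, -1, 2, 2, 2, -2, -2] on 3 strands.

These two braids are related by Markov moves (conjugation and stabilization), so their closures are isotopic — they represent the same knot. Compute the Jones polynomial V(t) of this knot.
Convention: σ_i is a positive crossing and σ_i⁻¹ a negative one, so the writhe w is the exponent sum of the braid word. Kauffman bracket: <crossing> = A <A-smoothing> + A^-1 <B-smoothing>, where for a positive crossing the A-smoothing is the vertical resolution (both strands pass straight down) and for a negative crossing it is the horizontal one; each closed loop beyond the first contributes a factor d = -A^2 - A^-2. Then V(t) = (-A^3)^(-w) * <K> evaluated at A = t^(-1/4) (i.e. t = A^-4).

-t^9 + 2*t^8 - 3*t^7 + 3*t^6 - 3*t^5 + 3*t^4 - t^3 + t^2

Derivation:
Markov-equivalent braids have isotopic closures, hence identical knot invariants. Strip the Markov moves from each word to reach a common short braid β, then compute V(t) once on β.
Braid A: s2^-1 s1 s1 s1 s2 s1^-1 s2 s2 s2 s2 s3^-1 on 4 strands reduces by inverse Markov moves (closure unchanged at each step):
  Destabilize: the word has the form β·s3^-1 where s3^-1 occurs only as the final letter (β ∈ B_3); drop it and the last strand → 3 strands.
  Deconjugate: the word is γ·β·γ⁻¹ with γ = s2^-1 (prefix) and γ⁻¹ = s2 (suffix); strip both.
Reduced to β = s1 s1 s1 s2 s1^-1 s2 s2 s2 on 3 strands, 8 crossings.
Braid B: s2 s2 s1 s1 s1 s2 s1^-1 s2 s2 s2 s2^-1 s2^-1 on 3 strands reduces by inverse Markov moves (closure unchanged at each step):
  Deconjugate: the word is γ·β·γ⁻¹ with γ = s2 s2 (prefix) and γ⁻¹ = s2^-1 s2^-1 (suffix); strip both.
Reduced to β = s1 s1 s1 s2 s1^-1 s2 s2 s2 on 3 strands, 8 crossings.
Both give the same β = s1 s1 s1 s2 s1^-1 s2 s2 s2 on 3 strands, so one state sum suffices:
Braid: s1 s1 s1 s2 s1^-1 s2 s2 s2 on 3 strands, 8 crossings.
Writhe w = (#positive) - (#negative) = 7 - 1 = 6.
Computing the Kauffman bracket via state sum. There are 2^8 = 256 states.
Each crossing splits two ways (0=vertical, 1=horizontal). The state's weight is A^(#A-smoothings - #B-smoothings) * d^(loops - 1).
Tabulate the states by total A-exponent and number of loops L (A-exp: L × count):
  A^8: L=2 ×1
  A^6: L=1 ×4, L=3 ×4
  A^4: L=2 ×25, L=4 ×3
  A^2: L=1 ×21, L=3 ×34, L=5 ×1
  A^0: L=2 ×48, L=4 ×22
  A^-2: L=3 ×49, L=5 ×7
  A^-4: L=4 ×27, L=6 ×1
  A^-6: L=5 ×8
  A^-8: L=6 ×1
Each group contributes A^e * Σ count * d^(L-1):
Powers of d = -A^2 - A^-2: d^2 = A^4 + 2 + A^-4; d^3 = -A^6 - 3*A^2 - 3*A^-2 - A^-6; d^4 = A^8 + 4*A^4 + 6 + 4*A^-4 + A^-8; d^5 = -A^10 - 5*A^6 - 10*A^2 - 10*A^-2 - 5*A^-6 - A^-10.
  A^8 * (d) = -A^10 - A^6
  A^6 * (4 + 4*d^2) = 4*A^10 + 12*A^6 + 4*A^2
  A^4 * (25*d + 3*d^3) = -3*A^10 - 34*A^6 - 34*A^2 - 3*A^-2
  A^2 * (21 + 34*d^2 + d^4) = A^10 + 38*A^6 + 95*A^2 + 38*A^-2 + A^-6
  A^0 * (48*d + 22*d^3) = -22*A^6 - 114*A^2 - 114*A^-2 - 22*A^-6
  A^-2 * (49*d^2 + 7*d^4) = 7*A^6 + 77*A^2 + 140*A^-2 + 77*A^-6 + 7*A^-10
  A^-4 * (27*d^3 + d^5) = -A^6 - 32*A^2 - 91*A^-2 - 91*A^-6 - 32*A^-10 - A^-14
  A^-6 * (8*d^4) = 8*A^2 + 32*A^-2 + 48*A^-6 + 32*A^-10 + 8*A^-14
  A^-8 * (d^5) = -A^2 - 5*A^-2 - 10*A^-6 - 10*A^-10 - 5*A^-14 - A^-18
Summing the groups: <K> = A^10 - A^6 + 3*A^2 - 3*A^-2 + 3*A^-6 - 3*A^-10 + 2*A^-14 - A^-18
Normalise by the writhe: (-A^3)^(-w) = (-A^3)^(-6) = A^-18, so f(A) = A^-18 * <K> = A^-8 - A^-12 + 3*A^-16 - 3*A^-20 + 3*A^-24 - 3*A^-28 + 2*A^-32 - A^-36.
Substitute A = t^(-1/4), i.e. A^e → t^(-e/4): V(t) = -t^9 + 2*t^8 - 3*t^7 + 3*t^6 - 3*t^5 + 3*t^4 - t^3 + t^2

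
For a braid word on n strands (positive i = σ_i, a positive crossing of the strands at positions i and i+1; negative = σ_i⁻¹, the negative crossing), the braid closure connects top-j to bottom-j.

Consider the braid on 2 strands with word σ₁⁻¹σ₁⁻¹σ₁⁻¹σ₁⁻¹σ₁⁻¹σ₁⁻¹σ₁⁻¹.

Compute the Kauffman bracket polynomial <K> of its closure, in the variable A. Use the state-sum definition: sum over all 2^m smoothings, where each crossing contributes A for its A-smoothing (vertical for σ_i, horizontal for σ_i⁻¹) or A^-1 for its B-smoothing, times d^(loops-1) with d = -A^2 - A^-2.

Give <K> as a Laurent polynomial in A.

Braid: s1^-1 s1^-1 s1^-1 s1^-1 s1^-1 s1^-1 s1^-1 on 2 strands, 7 crossings.
Writhe w = (#positive) - (#negative) = 0 - 7 = -7.
State-sum expansion of <K>. There are 2^7 = 128 states.
For each crossing: s=0 is the vertical smoothing, s=1 horizontal. Crossing k contributes A^(sign_k * (1 - 2*s_k)); loop factor d = -A^2 - A^-2.
Tabulate the states by total A-exponent and number of loops L (A-exp: L × count):
  A^7: L=7 ×1
  A^5: L=6 ×7
  A^3: L=5 ×21
  A^1: L=4 ×35
  A^-1: L=3 ×35
  A^-3: L=2 ×21
  A^-5: L=1 ×7
  A^-7: L=2 ×1
Each group contributes A^e * Σ count * d^(L-1):
Powers of d = -A^2 - A^-2: d^2 = A^4 + 2 + A^-4; d^3 = -A^6 - 3*A^2 - 3*A^-2 - A^-6; d^4 = A^8 + 4*A^4 + 6 + 4*A^-4 + A^-8; d^5 = -A^10 - 5*A^6 - 10*A^2 - 10*A^-2 - 5*A^-6 - A^-10; d^6 = A^12 + 6*A^8 + 15*A^4 + 20 + 15*A^-4 + 6*A^-8 + A^-12.
  A^7 * (d^6) = A^19 + 6*A^15 + 15*A^11 + 20*A^7 + 15*A^3 + 6*A^-1 + A^-5
  A^5 * (7*d^5) = -7*A^15 - 35*A^11 - 70*A^7 - 70*A^3 - 35*A^-1 - 7*A^-5
  A^3 * (21*d^4) = 21*A^11 + 84*A^7 + 126*A^3 + 84*A^-1 + 21*A^-5
  A^1 * (35*d^3) = -35*A^7 - 105*A^3 - 105*A^-1 - 35*A^-5
  A^-1 * (35*d^2) = 35*A^3 + 70*A^-1 + 35*A^-5
  A^-3 * (21*d) = -21*A^-1 - 21*A^-5
  A^-5 * (7) = 7*A^-5
  A^-7 * (d) = -A^-5 - A^-9
Summing the groups: <K> = A^19 - A^15 + A^11 - A^7 + A^3 - A^-1 - A^-9

Answer: A^19 - A^15 + A^11 - A^7 + A^3 - A^-1 - A^-9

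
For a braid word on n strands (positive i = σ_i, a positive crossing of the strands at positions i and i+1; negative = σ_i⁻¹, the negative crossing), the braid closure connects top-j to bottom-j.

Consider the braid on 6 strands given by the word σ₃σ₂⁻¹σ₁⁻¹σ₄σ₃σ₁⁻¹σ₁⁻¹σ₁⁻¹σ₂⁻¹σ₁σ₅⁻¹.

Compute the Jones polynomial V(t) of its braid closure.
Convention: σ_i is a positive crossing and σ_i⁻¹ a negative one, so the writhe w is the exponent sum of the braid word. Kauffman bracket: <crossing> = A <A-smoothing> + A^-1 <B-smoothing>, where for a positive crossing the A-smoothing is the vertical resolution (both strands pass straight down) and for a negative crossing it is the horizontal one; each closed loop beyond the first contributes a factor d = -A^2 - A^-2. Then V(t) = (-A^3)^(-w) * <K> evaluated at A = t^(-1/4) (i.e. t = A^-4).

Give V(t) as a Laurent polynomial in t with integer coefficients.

The presented braid s3 s2^-1 s1^-1 s4 s3 s1^-1 s1^-1 s1^-1 s2^-1 s1 s5^-1 on 6 strands reduces by inverse Markov moves (closure unchanged at each step):
  Destabilize: the word has the form β·s5^-1 where s5^-1 occurs only as the final letter (β ∈ B_5); drop it and the last strand → 5 strands.
Reduced to β = s3 s2^-1 s1^-1 s4 s3 s1^-1 s1^-1 s1^-1 s2^-1 s1 on 5 strands, 10 crossings.
Compute on β:
Braid: s3 s2^-1 s1^-1 s4 s3 s1^-1 s1^-1 s1^-1 s2^-1 s1 on 5 strands, 10 crossings.
Writhe w = (#positive) - (#negative) = 4 - 6 = -2.
Enumerate smoothing states for the bracket polynomial. There are 2^10 = 1024 states.
For each crossing: s=0 is the vertical smoothing, s=1 horizontal. Crossing k contributes A^(sign_k * (1 - 2*s_k)); loop factor d = -A^2 - A^-2.
Tabulate the states by total A-exponent and number of loops L (A-exp: L × count):
  A^10: L=7 ×1
  A^8: L=6 ×10
  A^6: L=5 ×42, L=7 ×3
  A^4: L=4 ×95, L=6 ×24, L=8 ×1
  A^2: L=3 ×124, L=5 ×76, L=7 ×10
  A^0: L=2 ×90, L=4 ×126, L=6 ×35, L=8 ×1
  A^-2: L=1 ×28, L=3 ×116, L=5 ×61, L=7 ×5
  A^-4: L=2 ×50, L=4 ×60, L=6 ×10
  A^-6: L=1 ×5, L=3 ×29, L=5 ×11
  A^-8: L=2 ×4, L=4 ×6
  A^-10: L=3 ×1
Each group contributes A^e * Σ count * d^(L-1):
Powers of d = -A^2 - A^-2: d^2 = A^4 + 2 + A^-4; d^3 = -A^6 - 3*A^2 - 3*A^-2 - A^-6; d^4 = A^8 + 4*A^4 + 6 + 4*A^-4 + A^-8; d^5 = -A^10 - 5*A^6 - 10*A^2 - 10*A^-2 - 5*A^-6 - A^-10; d^6 = A^12 + 6*A^8 + 15*A^4 + 20 + 15*A^-4 + 6*A^-8 + A^-12; d^7 = -A^14 - 7*A^10 - 21*A^6 - 35*A^2 - 35*A^-2 - 21*A^-6 - 7*A^-10 - A^-14.
  A^10 * (d^6) = A^22 + 6*A^18 + 15*A^14 + 20*A^10 + 15*A^6 + 6*A^2 + A^-2
  A^8 * (10*d^5) = -10*A^18 - 50*A^14 - 100*A^10 - 100*A^6 - 50*A^2 - 10*A^-2
  A^6 * (42*d^4 + 3*d^6) = 3*A^18 + 60*A^14 + 213*A^10 + 312*A^6 + 213*A^2 + 60*A^-2 + 3*A^-6
  A^4 * (95*d^3 + 24*d^5 + d^7) = -A^18 - 31*A^14 - 236*A^10 - 560*A^6 - 560*A^2 - 236*A^-2 - 31*A^-6 - A^-10
  A^2 * (124*d^2 + 76*d^4 + 10*d^6) = 10*A^14 + 136*A^10 + 578*A^6 + 904*A^2 + 578*A^-2 + 136*A^-6 + 10*A^-10
  A^0 * (90*d + 126*d^3 + 35*d^5 + d^7) = -A^14 - 42*A^10 - 322*A^6 - 853*A^2 - 853*A^-2 - 322*A^-6 - 42*A^-10 - A^-14
  A^-2 * (28 + 116*d^2 + 61*d^4 + 5*d^6) = 5*A^10 + 91*A^6 + 435*A^2 + 726*A^-2 + 435*A^-6 + 91*A^-10 + 5*A^-14
  A^-4 * (50*d + 60*d^3 + 10*d^5) = -10*A^6 - 110*A^2 - 330*A^-2 - 330*A^-6 - 110*A^-10 - 10*A^-14
  A^-6 * (5 + 29*d^2 + 11*d^4) = 11*A^2 + 73*A^-2 + 129*A^-6 + 73*A^-10 + 11*A^-14
  A^-8 * (4*d + 6*d^3) = -6*A^-2 - 22*A^-6 - 22*A^-10 - 6*A^-14
  A^-10 * (d^2) = A^-6 + 2*A^-10 + A^-14
Summing the groups: <K> = A^22 - 2*A^18 + 3*A^14 - 4*A^10 + 4*A^6 - 4*A^2 + 3*A^-2 - A^-6 + A^-10
Normalise by the writhe: (-A^3)^(-w) = (-A^3)^(2) = A^6, so f(A) = A^6 * <K> = A^28 - 2*A^24 + 3*A^20 - 4*A^16 + 4*A^12 - 4*A^8 + 3*A^4 - 1 + A^-4.
Substitute A = t^(-1/4), i.e. A^e → t^(-e/4): V(t) = t - 1 + 3*t^-1 - 4*t^-2 + 4*t^-3 - 4*t^-4 + 3*t^-5 - 2*t^-6 + t^-7

Answer: t - 1 + 3*t^-1 - 4*t^-2 + 4*t^-3 - 4*t^-4 + 3*t^-5 - 2*t^-6 + t^-7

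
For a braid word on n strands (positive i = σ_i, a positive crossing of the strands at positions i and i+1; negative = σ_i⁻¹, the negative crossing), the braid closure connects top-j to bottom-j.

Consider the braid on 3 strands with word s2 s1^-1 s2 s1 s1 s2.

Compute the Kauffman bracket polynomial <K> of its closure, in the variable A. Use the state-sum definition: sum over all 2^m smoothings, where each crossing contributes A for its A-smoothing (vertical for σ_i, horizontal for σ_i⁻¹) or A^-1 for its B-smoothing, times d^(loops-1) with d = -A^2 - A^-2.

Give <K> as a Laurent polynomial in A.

Braid: s2 s1^-1 s2 s1 s1 s2 on 3 strands, 6 crossings.
Writhe w = (#positive) - (#negative) = 5 - 1 = 4.
Enumerate smoothing states for the bracket polynomial. There are 2^6 = 64 states.
Each crossing splits two ways (0=vertical, 1=horizontal). The state's weight is A^(#A-smoothings - #B-smoothings) * d^(loops - 1).
Tabulate the states by total A-exponent and number of loops L (A-exp: L × count):
  A^6: L=2 ×1
  A^4: L=1 ×3, L=3 ×3
  A^2: L=2 ×14, L=4 ×1
  A^0: L=1 ×10, L=3 ×10
  A^-2: L=2 ×13, L=4 ×2
  A^-4: L=3 ×6
  A^-6: L=4 ×1
Each group contributes A^e * Σ count * d^(L-1):
Powers of d = -A^2 - A^-2: d^2 = A^4 + 2 + A^-4; d^3 = -A^6 - 3*A^2 - 3*A^-2 - A^-6.
  A^6 * (d) = -A^8 - A^4
  A^4 * (3 + 3*d^2) = 3*A^8 + 9*A^4 + 3
  A^2 * (14*d + d^3) = -A^8 - 17*A^4 - 17 - A^-4
  A^0 * (10 + 10*d^2) = 10*A^4 + 30 + 10*A^-4
  A^-2 * (13*d + 2*d^3) = -2*A^4 - 19 - 19*A^-4 - 2*A^-8
  A^-4 * (6*d^2) = 6 + 12*A^-4 + 6*A^-8
  A^-6 * (d^3) = -1 - 3*A^-4 - 3*A^-8 - A^-12
Summing the groups: <K> = A^8 - A^4 + 2 - A^-4 + A^-8 - A^-12

Answer: A^8 - A^4 + 2 - A^-4 + A^-8 - A^-12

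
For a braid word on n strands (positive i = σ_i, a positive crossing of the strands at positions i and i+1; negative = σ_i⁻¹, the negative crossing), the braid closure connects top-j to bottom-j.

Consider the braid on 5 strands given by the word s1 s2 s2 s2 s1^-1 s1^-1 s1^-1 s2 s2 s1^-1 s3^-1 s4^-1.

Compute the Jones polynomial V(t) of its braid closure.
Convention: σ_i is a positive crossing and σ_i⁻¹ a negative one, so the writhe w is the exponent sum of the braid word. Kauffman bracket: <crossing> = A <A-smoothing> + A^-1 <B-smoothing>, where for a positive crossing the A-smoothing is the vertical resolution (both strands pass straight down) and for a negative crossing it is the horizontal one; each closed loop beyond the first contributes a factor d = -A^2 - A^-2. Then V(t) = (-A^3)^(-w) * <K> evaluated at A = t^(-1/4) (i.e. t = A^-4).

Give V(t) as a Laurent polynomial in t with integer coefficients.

The presented braid s1 s2 s2 s2 s1^-1 s1^-1 s1^-1 s2 s2 s1^-1 s3^-1 s4^-1 on 5 strands reduces by inverse Markov moves (closure unchanged at each step):
  Destabilize: the word has the form β·s4^-1 where s4^-1 occurs only as the final letter (β ∈ B_4); drop it and the last strand → 4 strands.
  Destabilize: the word has the form β·s3^-1 where s3^-1 occurs only as the final letter (β ∈ B_3); drop it and the last strand → 3 strands.
  Deconjugate: the word is γ·β·γ⁻¹ with γ = s1 (prefix) and γ⁻¹ = s1^-1 (suffix); strip both.
Reduced to β = s2 s2 s2 s1^-1 s1^-1 s1^-1 s2 s2 on 3 strands, 8 crossings.
Compute on β:
Braid: s2 s2 s2 s1^-1 s1^-1 s1^-1 s2 s2 on 3 strands, 8 crossings.
Writhe w = (#positive) - (#negative) = 5 - 3 = 2.
Enumerate smoothing states for the bracket polynomial. There are 2^8 = 256 states.
For each crossing: s=0 is the vertical smoothing, s=1 horizontal. Crossing k contributes A^(sign_k * (1 - 2*s_k)); loop factor d = -A^2 - A^-2.
Tabulate the states by total A-exponent and number of loops L (A-exp: L × count):
  A^8: L=4 ×1
  A^6: L=3 ×8
  A^4: L=2 ×18, L=4 ×10
  A^2: L=1 ×15, L=3 ×31, L=5 ×10
  A^0: L=2 ×35, L=4 ×30, L=6 ×5
  A^-2: L=3 ×40, L=5 ×15, L=7 ×1
  A^-4: L=4 ×25, L=6 ×3
  A^-6: L=5 ×8
  A^-8: L=6 ×1
Each group contributes A^e * Σ count * d^(L-1):
Powers of d = -A^2 - A^-2: d^2 = A^4 + 2 + A^-4; d^3 = -A^6 - 3*A^2 - 3*A^-2 - A^-6; d^4 = A^8 + 4*A^4 + 6 + 4*A^-4 + A^-8; d^5 = -A^10 - 5*A^6 - 10*A^2 - 10*A^-2 - 5*A^-6 - A^-10; d^6 = A^12 + 6*A^8 + 15*A^4 + 20 + 15*A^-4 + 6*A^-8 + A^-12.
  A^8 * (d^3) = -A^14 - 3*A^10 - 3*A^6 - A^2
  A^6 * (8*d^2) = 8*A^10 + 16*A^6 + 8*A^2
  A^4 * (18*d + 10*d^3) = -10*A^10 - 48*A^6 - 48*A^2 - 10*A^-2
  A^2 * (15 + 31*d^2 + 10*d^4) = 10*A^10 + 71*A^6 + 137*A^2 + 71*A^-2 + 10*A^-6
  A^0 * (35*d + 30*d^3 + 5*d^5) = -5*A^10 - 55*A^6 - 175*A^2 - 175*A^-2 - 55*A^-6 - 5*A^-10
  A^-2 * (40*d^2 + 15*d^4 + d^6) = A^10 + 21*A^6 + 115*A^2 + 190*A^-2 + 115*A^-6 + 21*A^-10 + A^-14
  A^-4 * (25*d^3 + 3*d^5) = -3*A^6 - 40*A^2 - 105*A^-2 - 105*A^-6 - 40*A^-10 - 3*A^-14
  A^-6 * (8*d^4) = 8*A^2 + 32*A^-2 + 48*A^-6 + 32*A^-10 + 8*A^-14
  A^-8 * (d^5) = -A^2 - 5*A^-2 - 10*A^-6 - 10*A^-10 - 5*A^-14 - A^-18
Summing the groups: <K> = -A^14 + A^10 - A^6 + 3*A^2 - 2*A^-2 + 3*A^-6 - 2*A^-10 + A^-14 - A^-18
Normalise by the writhe: (-A^3)^(-w) = (-A^3)^(-2) = A^-6, so f(A) = A^-6 * <K> = -A^8 + A^4 - 1 + 3*A^-4 - 2*A^-8 + 3*A^-12 - 2*A^-16 + A^-20 - A^-24.
Substitute A = t^(-1/4), i.e. A^e → t^(-e/4): V(t) = -t^6 + t^5 - 2*t^4 + 3*t^3 - 2*t^2 + 3*t - 1 + t^-1 - t^-2

Answer: -t^6 + t^5 - 2*t^4 + 3*t^3 - 2*t^2 + 3*t - 1 + t^-1 - t^-2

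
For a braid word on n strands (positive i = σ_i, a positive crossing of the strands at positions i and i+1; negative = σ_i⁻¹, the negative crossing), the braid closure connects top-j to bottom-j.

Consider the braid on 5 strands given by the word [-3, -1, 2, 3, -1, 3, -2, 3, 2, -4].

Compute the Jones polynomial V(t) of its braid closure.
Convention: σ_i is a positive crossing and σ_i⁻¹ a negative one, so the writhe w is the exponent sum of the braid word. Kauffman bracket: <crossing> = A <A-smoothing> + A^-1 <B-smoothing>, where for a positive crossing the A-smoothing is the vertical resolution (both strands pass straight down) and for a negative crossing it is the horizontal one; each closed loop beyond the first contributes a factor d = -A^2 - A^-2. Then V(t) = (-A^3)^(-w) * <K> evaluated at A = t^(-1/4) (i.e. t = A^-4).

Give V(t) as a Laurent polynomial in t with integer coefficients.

The presented braid s3^-1 s1^-1 s2 s3 s1^-1 s3 s2^-1 s3 s2 s4^-1 on 5 strands reduces by inverse Markov moves (closure unchanged at each step):
  Destabilize: the word has the form β·s4^-1 where s4^-1 occurs only as the final letter (β ∈ B_4); drop it and the last strand → 4 strands.
Reduced to β = s3^-1 s1^-1 s2 s3 s1^-1 s3 s2^-1 s3 s2 on 4 strands, 9 crossings.
Compute on β:
Braid: s3^-1 s1^-1 s2 s3 s1^-1 s3 s2^-1 s3 s2 on 4 strands, 9 crossings.
Writhe w = (#positive) - (#negative) = 5 - 4 = 1.
Computing the Kauffman bracket via state sum. There are 2^9 = 512 states.
For each crossing: s=0 is the vertical smoothing, s=1 horizontal. Crossing k contributes A^(sign_k * (1 - 2*s_k)); loop factor d = -A^2 - A^-2.
Tabulate the states by total A-exponent and number of loops L (A-exp: L × count):
  A^9: L=2 ×1
  A^7: L=1 ×3, L=3 ×6
  A^5: L=2 ×26, L=4 ×10
  A^3: L=1 ×21, L=3 ×58, L=5 ×5
  A^1: L=2 ×86, L=4 ×39, L=6 ×1
  A^-1: L=1 ×35, L=3 ×80, L=5 ×11
  A^-3: L=2 ×53, L=4 ×30, L=6 ×1
  A^-5: L=3 ×32, L=5 ×4
  A^-7: L=4 ×9
  A^-9: L=5 ×1
Each group contributes A^e * Σ count * d^(L-1):
Powers of d = -A^2 - A^-2: d^2 = A^4 + 2 + A^-4; d^3 = -A^6 - 3*A^2 - 3*A^-2 - A^-6; d^4 = A^8 + 4*A^4 + 6 + 4*A^-4 + A^-8; d^5 = -A^10 - 5*A^6 - 10*A^2 - 10*A^-2 - 5*A^-6 - A^-10.
  A^9 * (d) = -A^11 - A^7
  A^7 * (3 + 6*d^2) = 6*A^11 + 15*A^7 + 6*A^3
  A^5 * (26*d + 10*d^3) = -10*A^11 - 56*A^7 - 56*A^3 - 10*A^-1
  A^3 * (21 + 58*d^2 + 5*d^4) = 5*A^11 + 78*A^7 + 167*A^3 + 78*A^-1 + 5*A^-5
  A^1 * (86*d + 39*d^3 + d^5) = -A^11 - 44*A^7 - 213*A^3 - 213*A^-1 - 44*A^-5 - A^-9
  A^-1 * (35 + 80*d^2 + 11*d^4) = 11*A^7 + 124*A^3 + 261*A^-1 + 124*A^-5 + 11*A^-9
  A^-3 * (53*d + 30*d^3 + d^5) = -A^7 - 35*A^3 - 153*A^-1 - 153*A^-5 - 35*A^-9 - A^-13
  A^-5 * (32*d^2 + 4*d^4) = 4*A^3 + 48*A^-1 + 88*A^-5 + 48*A^-9 + 4*A^-13
  A^-7 * (9*d^3) = -9*A^-1 - 27*A^-5 - 27*A^-9 - 9*A^-13
  A^-9 * (d^4) = A^-1 + 4*A^-5 + 6*A^-9 + 4*A^-13 + A^-17
Summing the groups: <K> = -A^11 + 2*A^7 - 3*A^3 + 3*A^-1 - 3*A^-5 + 2*A^-9 - 2*A^-13 + A^-17
Normalise by the writhe: (-A^3)^(-w) = (-A^3)^(-1) = -A^-3, so f(A) = -A^-3 * <K> = A^8 - 2*A^4 + 3 - 3*A^-4 + 3*A^-8 - 2*A^-12 + 2*A^-16 - A^-20.
Substitute A = t^(-1/4), i.e. A^e → t^(-e/4): V(t) = -t^5 + 2*t^4 - 2*t^3 + 3*t^2 - 3*t + 3 - 2*t^-1 + t^-2

Answer: -t^5 + 2*t^4 - 2*t^3 + 3*t^2 - 3*t + 3 - 2*t^-1 + t^-2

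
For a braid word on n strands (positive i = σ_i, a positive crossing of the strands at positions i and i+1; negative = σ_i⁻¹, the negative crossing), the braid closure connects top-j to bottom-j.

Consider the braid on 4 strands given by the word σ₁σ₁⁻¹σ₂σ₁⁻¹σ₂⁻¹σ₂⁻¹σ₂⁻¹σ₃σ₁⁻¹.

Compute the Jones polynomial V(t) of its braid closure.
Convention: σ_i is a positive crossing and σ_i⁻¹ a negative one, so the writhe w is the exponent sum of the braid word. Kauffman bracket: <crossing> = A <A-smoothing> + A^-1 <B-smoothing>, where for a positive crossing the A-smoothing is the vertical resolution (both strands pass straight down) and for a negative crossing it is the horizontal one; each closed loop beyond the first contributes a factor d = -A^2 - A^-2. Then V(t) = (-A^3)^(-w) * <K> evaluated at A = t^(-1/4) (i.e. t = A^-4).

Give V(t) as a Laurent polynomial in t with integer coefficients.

The presented braid s1 s1^-1 s2 s1^-1 s2^-1 s2^-1 s2^-1 s3 s1^-1 on 4 strands reduces by inverse Markov moves (closure unchanged at each step):
  Deconjugate: the word is γ·β·γ⁻¹ with γ = s1 (prefix) and γ⁻¹ = s1^-1 (suffix); strip both.
  Destabilize: the word has the form β·s3 where s3 occurs only as the final letter (β ∈ B_3); drop it and the last strand → 3 strands.
Reduced to β = s1^-1 s2 s1^-1 s2^-1 s2^-1 s2^-1 on 3 strands, 6 crossings.
Compute on β:
Braid: s1^-1 s2 s1^-1 s2^-1 s2^-1 s2^-1 on 3 strands, 6 crossings.
Writhe w = (#positive) - (#negative) = 1 - 5 = -4.
Computing the Kauffman bracket via state sum. There are 2^6 = 64 states.
Smooth each crossing (0=||, 1=⌣⌢); contribution A^(Σ sign_k(1-2s_k)) * d^(L-1).
Tabulate the states by total A-exponent and number of loops L (A-exp: L × count):
  A^6: L=4 ×1
  A^4: L=3 ×6
  A^2: L=2 ×12, L=4 ×3
  A^0: L=1 ×9, L=3 ×10, L=5 ×1
  A^-2: L=2 ×12, L=4 ×3
  A^-4: L=1 ×2, L=3 ×4
  A^-6: L=2 ×1
Each group contributes A^e * Σ count * d^(L-1):
Powers of d = -A^2 - A^-2: d^2 = A^4 + 2 + A^-4; d^3 = -A^6 - 3*A^2 - 3*A^-2 - A^-6; d^4 = A^8 + 4*A^4 + 6 + 4*A^-4 + A^-8.
  A^6 * (d^3) = -A^12 - 3*A^8 - 3*A^4 - 1
  A^4 * (6*d^2) = 6*A^8 + 12*A^4 + 6
  A^2 * (12*d + 3*d^3) = -3*A^8 - 21*A^4 - 21 - 3*A^-4
  A^0 * (9 + 10*d^2 + d^4) = A^8 + 14*A^4 + 35 + 14*A^-4 + A^-8
  A^-2 * (12*d + 3*d^3) = -3*A^4 - 21 - 21*A^-4 - 3*A^-8
  A^-4 * (2 + 4*d^2) = 4 + 10*A^-4 + 4*A^-8
  A^-6 * (d) = -A^-4 - A^-8
Summing the groups: <K> = -A^12 + A^8 - A^4 + 2 - A^-4 + A^-8
Normalise by the writhe: (-A^3)^(-w) = (-A^3)^(4) = A^12, so f(A) = A^12 * <K> = -A^24 + A^20 - A^16 + 2*A^12 - A^8 + A^4.
Substitute A = t^(-1/4), i.e. A^e → t^(-e/4): V(t) = t^-1 - t^-2 + 2*t^-3 - t^-4 + t^-5 - t^-6

Answer: t^-1 - t^-2 + 2*t^-3 - t^-4 + t^-5 - t^-6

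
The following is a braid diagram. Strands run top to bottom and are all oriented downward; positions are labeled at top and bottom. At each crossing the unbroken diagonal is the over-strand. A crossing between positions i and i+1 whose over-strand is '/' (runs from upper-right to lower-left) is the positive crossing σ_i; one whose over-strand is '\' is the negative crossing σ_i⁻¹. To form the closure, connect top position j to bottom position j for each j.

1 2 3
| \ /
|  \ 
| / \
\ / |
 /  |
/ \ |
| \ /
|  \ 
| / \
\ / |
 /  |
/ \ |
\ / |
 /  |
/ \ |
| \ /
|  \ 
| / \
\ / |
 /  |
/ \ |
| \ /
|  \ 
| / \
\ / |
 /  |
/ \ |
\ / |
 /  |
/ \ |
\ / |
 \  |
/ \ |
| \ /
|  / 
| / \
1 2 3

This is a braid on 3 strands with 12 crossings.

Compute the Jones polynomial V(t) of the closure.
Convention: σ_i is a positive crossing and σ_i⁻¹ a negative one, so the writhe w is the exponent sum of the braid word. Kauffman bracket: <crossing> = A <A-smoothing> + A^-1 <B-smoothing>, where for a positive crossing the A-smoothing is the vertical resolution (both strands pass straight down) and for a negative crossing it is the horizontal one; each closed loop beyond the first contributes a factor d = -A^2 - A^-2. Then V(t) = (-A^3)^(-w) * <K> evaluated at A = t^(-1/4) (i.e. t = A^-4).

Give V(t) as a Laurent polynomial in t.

Reading the diagram top to bottom ('/'-over between positions i,i+1 = s_i, '\'-over = s_i^-1): braid word = s2^-1 s1 s2^-1 s1 s1 s2^-1 s1 s2^-1 s1 s1 s1^-1 s2.
The presented braid s2^-1 s1 s2^-1 s1 s1 s2^-1 s1 s2^-1 s1 s1 s1^-1 s2 on 3 strands reduces by inverse Markov moves (closure unchanged at each step):
  Deconjugate: the word is γ·β·γ⁻¹ with γ = s2^-1 s1 (prefix) and γ⁻¹ = s1^-1 s2 (suffix); strip both.
Reduced to β = s2^-1 s1 s1 s2^-1 s1 s2^-1 s1 s1 on 3 strands, 8 crossings.
Compute on β:
Braid: s2^-1 s1 s1 s2^-1 s1 s2^-1 s1 s1 on 3 strands, 8 crossings.
Writhe w = (#positive) - (#negative) = 5 - 3 = 2.
State-sum expansion of <K>. There are 2^8 = 256 states.
For each crossing: s=0 is the vertical smoothing, s=1 horizontal. Crossing k contributes A^(sign_k * (1 - 2*s_k)); loop factor d = -A^2 - A^-2.
Tabulate the states by total A-exponent and number of loops L (A-exp: L × count):
  A^8: L=4 ×1
  A^6: L=3 ×8
  A^4: L=2 ×26, L=4 ×2
  A^2: L=1 ×35, L=3 ×21
  A^0: L=2 ×63, L=4 ×7
  A^-2: L=3 ×55, L=5 ×1
  A^-4: L=4 ×28
  A^-6: L=5 ×8
  A^-8: L=6 ×1
Each group contributes A^e * Σ count * d^(L-1):
Powers of d = -A^2 - A^-2: d^2 = A^4 + 2 + A^-4; d^3 = -A^6 - 3*A^2 - 3*A^-2 - A^-6; d^4 = A^8 + 4*A^4 + 6 + 4*A^-4 + A^-8; d^5 = -A^10 - 5*A^6 - 10*A^2 - 10*A^-2 - 5*A^-6 - A^-10.
  A^8 * (d^3) = -A^14 - 3*A^10 - 3*A^6 - A^2
  A^6 * (8*d^2) = 8*A^10 + 16*A^6 + 8*A^2
  A^4 * (26*d + 2*d^3) = -2*A^10 - 32*A^6 - 32*A^2 - 2*A^-2
  A^2 * (35 + 21*d^2) = 21*A^6 + 77*A^2 + 21*A^-2
  A^0 * (63*d + 7*d^3) = -7*A^6 - 84*A^2 - 84*A^-2 - 7*A^-6
  A^-2 * (55*d^2 + d^4) = A^6 + 59*A^2 + 116*A^-2 + 59*A^-6 + A^-10
  A^-4 * (28*d^3) = -28*A^2 - 84*A^-2 - 84*A^-6 - 28*A^-10
  A^-6 * (8*d^4) = 8*A^2 + 32*A^-2 + 48*A^-6 + 32*A^-10 + 8*A^-14
  A^-8 * (d^5) = -A^2 - 5*A^-2 - 10*A^-6 - 10*A^-10 - 5*A^-14 - A^-18
Summing the groups: <K> = -A^14 + 3*A^10 - 4*A^6 + 6*A^2 - 6*A^-2 + 6*A^-6 - 5*A^-10 + 3*A^-14 - A^-18
Normalise by the writhe: (-A^3)^(-w) = (-A^3)^(-2) = A^-6, so f(A) = A^-6 * <K> = -A^8 + 3*A^4 - 4 + 6*A^-4 - 6*A^-8 + 6*A^-12 - 5*A^-16 + 3*A^-20 - A^-24.
Substitute A = t^(-1/4), i.e. A^e → t^(-e/4): V(t) = -t^6 + 3*t^5 - 5*t^4 + 6*t^3 - 6*t^2 + 6*t - 4 + 3*t^-1 - t^-2

Answer: -t^6 + 3*t^5 - 5*t^4 + 6*t^3 - 6*t^2 + 6*t - 4 + 3*t^-1 - t^-2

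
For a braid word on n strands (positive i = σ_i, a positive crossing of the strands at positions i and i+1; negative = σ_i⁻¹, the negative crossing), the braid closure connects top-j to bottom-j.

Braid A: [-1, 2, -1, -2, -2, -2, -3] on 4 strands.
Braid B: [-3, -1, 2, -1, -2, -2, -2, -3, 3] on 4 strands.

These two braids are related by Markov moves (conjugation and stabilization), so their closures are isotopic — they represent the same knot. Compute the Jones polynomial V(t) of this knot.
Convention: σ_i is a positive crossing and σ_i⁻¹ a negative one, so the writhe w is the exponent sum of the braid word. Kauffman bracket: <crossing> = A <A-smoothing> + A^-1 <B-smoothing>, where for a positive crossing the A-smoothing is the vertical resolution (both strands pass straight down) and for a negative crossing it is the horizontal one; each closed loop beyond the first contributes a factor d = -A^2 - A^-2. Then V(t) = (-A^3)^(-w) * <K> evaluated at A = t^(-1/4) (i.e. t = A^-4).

t^-1 - t^-2 + 2*t^-3 - t^-4 + t^-5 - t^-6

Derivation:
Markov-equivalent braids have isotopic closures, hence identical knot invariants. Strip the Markov moves from each word to reach a common short braid β, then compute V(t) once on β.
Braid A: s1^-1 s2 s1^-1 s2^-1 s2^-1 s2^-1 s3^-1 on 4 strands reduces by inverse Markov moves (closure unchanged at each step):
  Destabilize: the word has the form β·s3^-1 where s3^-1 occurs only as the final letter (β ∈ B_3); drop it and the last strand → 3 strands.
Reduced to β = s1^-1 s2 s1^-1 s2^-1 s2^-1 s2^-1 on 3 strands, 6 crossings.
Braid B: s3^-1 s1^-1 s2 s1^-1 s2^-1 s2^-1 s2^-1 s3^-1 s3 on 4 strands reduces by inverse Markov moves (closure unchanged at each step):
  Deconjugate: the word is γ·β·γ⁻¹ with γ = s3^-1 (prefix) and γ⁻¹ = s3 (suffix); strip both.
  Destabilize: the word has the form β·s3^-1 where s3^-1 occurs only as the final letter (β ∈ B_3); drop it and the last strand → 3 strands.
Reduced to β = s1^-1 s2 s1^-1 s2^-1 s2^-1 s2^-1 on 3 strands, 6 crossings.
Both give the same β = s1^-1 s2 s1^-1 s2^-1 s2^-1 s2^-1 on 3 strands, so one state sum suffices:
Braid: s1^-1 s2 s1^-1 s2^-1 s2^-1 s2^-1 on 3 strands, 6 crossings.
Writhe w = (#positive) - (#negative) = 1 - 5 = -4.
Computing the Kauffman bracket via state sum. There are 2^6 = 64 states.
Smooth each crossing (0=||, 1=⌣⌢); contribution A^(Σ sign_k(1-2s_k)) * d^(L-1).
Tabulate the states by total A-exponent and number of loops L (A-exp: L × count):
  A^6: L=4 ×1
  A^4: L=3 ×6
  A^2: L=2 ×12, L=4 ×3
  A^0: L=1 ×9, L=3 ×10, L=5 ×1
  A^-2: L=2 ×12, L=4 ×3
  A^-4: L=1 ×2, L=3 ×4
  A^-6: L=2 ×1
Each group contributes A^e * Σ count * d^(L-1):
Powers of d = -A^2 - A^-2: d^2 = A^4 + 2 + A^-4; d^3 = -A^6 - 3*A^2 - 3*A^-2 - A^-6; d^4 = A^8 + 4*A^4 + 6 + 4*A^-4 + A^-8.
  A^6 * (d^3) = -A^12 - 3*A^8 - 3*A^4 - 1
  A^4 * (6*d^2) = 6*A^8 + 12*A^4 + 6
  A^2 * (12*d + 3*d^3) = -3*A^8 - 21*A^4 - 21 - 3*A^-4
  A^0 * (9 + 10*d^2 + d^4) = A^8 + 14*A^4 + 35 + 14*A^-4 + A^-8
  A^-2 * (12*d + 3*d^3) = -3*A^4 - 21 - 21*A^-4 - 3*A^-8
  A^-4 * (2 + 4*d^2) = 4 + 10*A^-4 + 4*A^-8
  A^-6 * (d) = -A^-4 - A^-8
Summing the groups: <K> = -A^12 + A^8 - A^4 + 2 - A^-4 + A^-8
Normalise by the writhe: (-A^3)^(-w) = (-A^3)^(4) = A^12, so f(A) = A^12 * <K> = -A^24 + A^20 - A^16 + 2*A^12 - A^8 + A^4.
Substitute A = t^(-1/4), i.e. A^e → t^(-e/4): V(t) = t^-1 - t^-2 + 2*t^-3 - t^-4 + t^-5 - t^-6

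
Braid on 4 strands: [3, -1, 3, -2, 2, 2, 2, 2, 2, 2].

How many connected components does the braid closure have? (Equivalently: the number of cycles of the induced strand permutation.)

2

Derivation:
Track the strand permutation on 4 strands, starting from identity.
  step 1: s3 swaps positions 3,4 -> [1 2 4 3]
  step 2: s1^-1 swaps positions 1,2 -> [2 1 4 3]
  step 3: s3 swaps positions 3,4 -> [2 1 3 4]
  step 4: s2^-1 swaps positions 2,3 -> [2 3 1 4]
  step 5: s2 swaps positions 2,3 -> [2 1 3 4]
  step 6: s2 swaps positions 2,3 -> [2 3 1 4]
  step 7: s2 swaps positions 2,3 -> [2 1 3 4]
  step 8: s2 swaps positions 2,3 -> [2 3 1 4]
  step 9: s2 swaps positions 2,3 -> [2 1 3 4]
  step 10: s2 swaps positions 2,3 -> [2 3 1 4]
Final permutation (position -> original strand): [2 3 1 4]
Closure components = cycle count of this permutation = 2.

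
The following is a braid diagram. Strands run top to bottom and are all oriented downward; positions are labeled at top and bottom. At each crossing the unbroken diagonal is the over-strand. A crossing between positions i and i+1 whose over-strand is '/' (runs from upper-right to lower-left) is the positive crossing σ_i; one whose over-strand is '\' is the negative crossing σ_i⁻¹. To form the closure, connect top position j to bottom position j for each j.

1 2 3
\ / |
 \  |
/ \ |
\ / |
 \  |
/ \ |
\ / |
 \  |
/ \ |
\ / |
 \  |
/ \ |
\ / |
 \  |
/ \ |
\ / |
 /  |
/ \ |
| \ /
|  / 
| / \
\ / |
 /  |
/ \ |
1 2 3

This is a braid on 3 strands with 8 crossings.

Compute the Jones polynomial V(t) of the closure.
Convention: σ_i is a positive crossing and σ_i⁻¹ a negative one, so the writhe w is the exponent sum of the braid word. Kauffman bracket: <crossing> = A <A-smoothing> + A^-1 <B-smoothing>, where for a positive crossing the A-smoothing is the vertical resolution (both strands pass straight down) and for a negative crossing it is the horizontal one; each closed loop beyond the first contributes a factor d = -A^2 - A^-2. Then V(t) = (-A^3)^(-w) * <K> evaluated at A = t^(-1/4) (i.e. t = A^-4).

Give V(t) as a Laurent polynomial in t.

Reading the diagram top to bottom ('/'-over between positions i,i+1 = s_i, '\'-over = s_i^-1): braid word = s1^-1 s1^-1 s1^-1 s1^-1 s1^-1 s1 s2 s1.
The presented braid s1^-1 s1^-1 s1^-1 s1^-1 s1^-1 s1 s2 s1 on 3 strands reduces by inverse Markov moves (closure unchanged at each step):
  Deconjugate: the word is γ·β·γ⁻¹ with γ = s1^-1 (prefix) and γ⁻¹ = s1 (suffix); strip both.
  Destabilize: the word has the form β·s2 where s2 occurs only as the final letter (β ∈ B_2); drop it and the last strand → 2 strands.
Reduced to β = s1^-1 s1^-1 s1^-1 s1^-1 s1 on 2 strands, 5 crossings.
Compute on β:
First cancel adjacent σ_i σ_i⁻¹ pairs (Reidemeister II — same braid, same closure): s1^-1 s1^-1 s1^-1 s1^-1 s1 → s1^-1 s1^-1 s1^-1.
Braid: s1^-1 s1^-1 s1^-1 on 2 strands, 3 crossings.
Writhe w = (#positive) - (#negative) = 0 - 3 = -3.
State-sum expansion of <K>. There are 2^3 = 8 states.
For each crossing: s=0 is the vertical smoothing, s=1 horizontal. Crossing k contributes A^(sign_k * (1 - 2*s_k)); loop factor d = -A^2 - A^-2.
  state 000: A-exp=-3, loops=2, term = A^-3 * d^1
  state 001: A-exp=-1, loops=1, term = A^-1 * d^0
  state 010: A-exp=-1, loops=1, term = A^-1 * d^0
  state 011: A-exp=+1, loops=2, term = A^1 * d^1
  state 100: A-exp=-1, loops=1, term = A^-1 * d^0
  state 101: A-exp=+1, loops=2, term = A^1 * d^1
  state 110: A-exp=+1, loops=2, term = A^1 * d^1
  state 111: A-exp=+3, loops=3, term = A^3 * d^2
Collect the terms by A-exponent (count of states per loop number):
Powers of d = -A^2 - A^-2: d^2 = A^4 + 2 + A^-4.
  A^3 * (d^2) = A^7 + 2*A^3 + A^-1
  A^1 * (3*d) = -3*A^3 - 3*A^-1
  A^-1 * (3) = 3*A^-1
  A^-3 * (d) = -A^-1 - A^-5
Summing the groups: <K> = A^7 - A^3 - A^-5
Normalise by the writhe: (-A^3)^(-w) = (-A^3)^(3) = -A^9, so f(A) = -A^9 * <K> = -A^16 + A^12 + A^4.
Substitute A = t^(-1/4), i.e. A^e → t^(-e/4): V(t) = t^-1 + t^-3 - t^-4

Answer: t^-1 + t^-3 - t^-4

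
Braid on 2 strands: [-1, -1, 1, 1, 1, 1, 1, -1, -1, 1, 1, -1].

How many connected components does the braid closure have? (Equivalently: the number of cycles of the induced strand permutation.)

2

Derivation:
Track the strand permutation on 2 strands, starting from identity.
  step 1: s1^-1 swaps positions 1,2 -> [2 1]
  step 2: s1^-1 swaps positions 1,2 -> [1 2]
  step 3: s1 swaps positions 1,2 -> [2 1]
  step 4: s1 swaps positions 1,2 -> [1 2]
  step 5: s1 swaps positions 1,2 -> [2 1]
  step 6: s1 swaps positions 1,2 -> [1 2]
  step 7: s1 swaps positions 1,2 -> [2 1]
  step 8: s1^-1 swaps positions 1,2 -> [1 2]
  step 9: s1^-1 swaps positions 1,2 -> [2 1]
  step 10: s1 swaps positions 1,2 -> [1 2]
  step 11: s1 swaps positions 1,2 -> [2 1]
  step 12: s1^-1 swaps positions 1,2 -> [1 2]
Final permutation (position -> original strand): [1 2]
Closure components = cycle count of this permutation = 2.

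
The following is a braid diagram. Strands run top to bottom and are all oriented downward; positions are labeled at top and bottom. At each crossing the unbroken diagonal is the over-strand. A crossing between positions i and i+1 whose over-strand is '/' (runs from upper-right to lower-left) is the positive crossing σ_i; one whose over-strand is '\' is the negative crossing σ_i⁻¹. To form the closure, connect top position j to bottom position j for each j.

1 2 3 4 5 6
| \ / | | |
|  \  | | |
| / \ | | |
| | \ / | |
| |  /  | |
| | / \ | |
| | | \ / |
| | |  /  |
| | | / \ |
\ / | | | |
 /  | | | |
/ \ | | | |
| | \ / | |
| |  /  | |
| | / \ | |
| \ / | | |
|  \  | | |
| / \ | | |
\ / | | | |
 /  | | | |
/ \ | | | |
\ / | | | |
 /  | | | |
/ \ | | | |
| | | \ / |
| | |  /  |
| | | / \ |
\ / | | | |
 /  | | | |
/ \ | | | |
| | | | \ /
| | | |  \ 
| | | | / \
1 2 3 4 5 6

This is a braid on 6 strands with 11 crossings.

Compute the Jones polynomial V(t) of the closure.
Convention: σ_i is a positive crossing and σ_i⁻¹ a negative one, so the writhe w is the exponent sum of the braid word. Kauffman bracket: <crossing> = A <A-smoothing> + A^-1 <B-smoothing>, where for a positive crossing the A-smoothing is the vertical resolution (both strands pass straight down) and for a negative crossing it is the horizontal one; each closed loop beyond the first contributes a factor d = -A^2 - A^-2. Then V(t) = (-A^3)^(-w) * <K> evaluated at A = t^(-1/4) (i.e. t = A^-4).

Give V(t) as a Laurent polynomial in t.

Reading the diagram top to bottom ('/'-over between positions i,i+1 = s_i, '\'-over = s_i^-1): braid word = s2^-1 s3 s4 s1 s3 s2^-1 s1 s1 s4 s1 s5^-1.
The presented braid s2^-1 s3 s4 s1 s3 s2^-1 s1 s1 s4 s1 s5^-1 on 6 strands reduces by inverse Markov moves (closure unchanged at each step):
  Destabilize: the word has the form β·s5^-1 where s5^-1 occurs only as the final letter (β ∈ B_5); drop it and the last strand → 5 strands.
Reduced to β = s2^-1 s3 s4 s1 s3 s2^-1 s1 s1 s4 s1 on 5 strands, 10 crossings.
Compute on β:
Braid: s2^-1 s3 s4 s1 s3 s2^-1 s1 s1 s4 s1 on 5 strands, 10 crossings.
Writhe w = (#positive) - (#negative) = 8 - 2 = 6.
Computing the Kauffman bracket via state sum. There are 2^10 = 1024 states.
For each crossing: s=0 is the vertical smoothing, s=1 horizontal. Crossing k contributes A^(sign_k * (1 - 2*s_k)); loop factor d = -A^2 - A^-2.
Tabulate the states by total A-exponent and number of loops L (A-exp: L × count):
  A^10: L=5 ×1
  A^8: L=4 ×10
  A^6: L=3 ×39, L=5 ×6
  A^4: L=2 ×68, L=4 ×51, L=6 ×1
  A^2: L=1 ×44, L=3 ×139, L=5 ×27
  A^0: L=2 ×126, L=4 ×118, L=6 ×8
  A^-2: L=1 ×11, L=3 ×140, L=5 ×58, L=7 ×1
  A^-4: L=2 ×19, L=4 ×85, L=6 ×16
  A^-6: L=3 ×15, L=5 ×28, L=7 ×2
  A^-8: L=4 ×6, L=6 ×4
  A^-10: L=5 ×1
Each group contributes A^e * Σ count * d^(L-1):
Powers of d = -A^2 - A^-2: d^2 = A^4 + 2 + A^-4; d^3 = -A^6 - 3*A^2 - 3*A^-2 - A^-6; d^4 = A^8 + 4*A^4 + 6 + 4*A^-4 + A^-8; d^5 = -A^10 - 5*A^6 - 10*A^2 - 10*A^-2 - 5*A^-6 - A^-10; d^6 = A^12 + 6*A^8 + 15*A^4 + 20 + 15*A^-4 + 6*A^-8 + A^-12.
  A^10 * (d^4) = A^18 + 4*A^14 + 6*A^10 + 4*A^6 + A^2
  A^8 * (10*d^3) = -10*A^14 - 30*A^10 - 30*A^6 - 10*A^2
  A^6 * (39*d^2 + 6*d^4) = 6*A^14 + 63*A^10 + 114*A^6 + 63*A^2 + 6*A^-2
  A^4 * (68*d + 51*d^3 + d^5) = -A^14 - 56*A^10 - 231*A^6 - 231*A^2 - 56*A^-2 - A^-6
  A^2 * (44 + 139*d^2 + 27*d^4) = 27*A^10 + 247*A^6 + 484*A^2 + 247*A^-2 + 27*A^-6
  A^0 * (126*d + 118*d^3 + 8*d^5) = -8*A^10 - 158*A^6 - 560*A^2 - 560*A^-2 - 158*A^-6 - 8*A^-10
  A^-2 * (11 + 140*d^2 + 58*d^4 + d^6) = A^10 + 64*A^6 + 387*A^2 + 659*A^-2 + 387*A^-6 + 64*A^-10 + A^-14
  A^-4 * (19*d + 85*d^3 + 16*d^5) = -16*A^6 - 165*A^2 - 434*A^-2 - 434*A^-6 - 165*A^-10 - 16*A^-14
  A^-6 * (15*d^2 + 28*d^4 + 2*d^6) = 2*A^6 + 40*A^2 + 157*A^-2 + 238*A^-6 + 157*A^-10 + 40*A^-14 + 2*A^-18
  A^-8 * (6*d^3 + 4*d^5) = -4*A^2 - 26*A^-2 - 58*A^-6 - 58*A^-10 - 26*A^-14 - 4*A^-18
  A^-10 * (d^4) = A^-2 + 4*A^-6 + 6*A^-10 + 4*A^-14 + A^-18
Summing the groups: <K> = A^18 - A^14 + 3*A^10 - 4*A^6 + 5*A^2 - 6*A^-2 + 5*A^-6 - 4*A^-10 + 3*A^-14 - A^-18
Normalise by the writhe: (-A^3)^(-w) = (-A^3)^(-6) = A^-18, so f(A) = A^-18 * <K> = 1 - A^-4 + 3*A^-8 - 4*A^-12 + 5*A^-16 - 6*A^-20 + 5*A^-24 - 4*A^-28 + 3*A^-32 - A^-36.
Substitute A = t^(-1/4), i.e. A^e → t^(-e/4): V(t) = -t^9 + 3*t^8 - 4*t^7 + 5*t^6 - 6*t^5 + 5*t^4 - 4*t^3 + 3*t^2 - t + 1

Answer: -t^9 + 3*t^8 - 4*t^7 + 5*t^6 - 6*t^5 + 5*t^4 - 4*t^3 + 3*t^2 - t + 1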